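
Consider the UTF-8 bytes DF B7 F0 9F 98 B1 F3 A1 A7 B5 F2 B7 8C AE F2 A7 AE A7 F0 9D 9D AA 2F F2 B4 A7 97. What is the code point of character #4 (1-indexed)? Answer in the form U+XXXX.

U+B732E

Offset 0: leading byte 0xDF = 11011111 → 2-byte char #1 = DF B7.
Offset 2: leading byte 0xF0 = 11110000 → 4-byte char #2 = F0 9F 98 B1.
Offset 6: leading byte 0xF3 = 11110011 → 4-byte char #3 = F3 A1 A7 B5.
Offset 10: leading byte 0xF2 = 11110010 → 4-byte char #4 = F2 B7 8C AE.
Leading byte 0xF2 = 11110010 matches 11110xxx → 4-byte sequence.
Byte 1: 0xF2 = 11110010, payload 010 (3 bits).
Byte 2: 0xB7 = 10110111 (10xxxxxx ✓), payload 110111.
Byte 3: 0x8C = 10001100 (10xxxxxx ✓), payload 001100.
Byte 4: 0xAE = 10101110 (10xxxxxx ✓), payload 101110.
Concatenate: 010110111001100101110 = 0xB732E (21 bits → U+B732E).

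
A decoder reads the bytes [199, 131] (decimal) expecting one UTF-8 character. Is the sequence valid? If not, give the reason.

valid

Leading byte 0xC7 = 11000111 → 2-byte form.
Continuation bytes 0x83=10000011 all match 10xxxxxx.
Decoded value 0x1C3 is ≥ 0x80 (shortest form) and not a surrogate.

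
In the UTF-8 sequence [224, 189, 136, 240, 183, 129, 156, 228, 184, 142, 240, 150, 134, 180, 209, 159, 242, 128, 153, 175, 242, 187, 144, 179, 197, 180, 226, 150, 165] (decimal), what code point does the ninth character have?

Offset 0: leading byte 0xE0 = 11100000 → 3-byte char #1 = E0 BD 88.
Offset 3: leading byte 0xF0 = 11110000 → 4-byte char #2 = F0 B7 81 9C.
Offset 7: leading byte 0xE4 = 11100100 → 3-byte char #3 = E4 B8 8E.
Offset 10: leading byte 0xF0 = 11110000 → 4-byte char #4 = F0 96 86 B4.
Offset 14: leading byte 0xD1 = 11010001 → 2-byte char #5 = D1 9F.
Offset 16: leading byte 0xF2 = 11110010 → 4-byte char #6 = F2 80 99 AF.
Offset 20: leading byte 0xF2 = 11110010 → 4-byte char #7 = F2 BB 90 B3.
Offset 24: leading byte 0xC5 = 11000101 → 2-byte char #8 = C5 B4.
Offset 26: leading byte 0xE2 = 11100010 → 3-byte char #9 = E2 96 A5.
Leading byte 0xE2 = 11100010 matches 1110xxxx → 3-byte sequence.
Byte 1: 0xE2 = 11100010, payload 0010 (4 bits).
Byte 2: 0x96 = 10010110 (10xxxxxx ✓), payload 010110.
Byte 3: 0xA5 = 10100101 (10xxxxxx ✓), payload 100101.
Concatenate: 0010010110100101 = 0x25A5 (16 bits → U+25A5).

U+25A5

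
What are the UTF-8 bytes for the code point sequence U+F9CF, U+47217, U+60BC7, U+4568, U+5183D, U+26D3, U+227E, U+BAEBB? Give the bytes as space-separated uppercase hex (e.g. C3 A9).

U+F9CF: 3-byte form → EF A7 8F.
U+47217: 4-byte form → F1 87 88 97.
U+60BC7: 4-byte form → F1 A0 AF 87.
U+4568: 3-byte form → E4 95 A8.
U+5183D: 4-byte form → F1 91 A0 BD.
U+26D3: 3-byte form → E2 9B 93.
U+227E: 3-byte form → E2 89 BE.
U+BAEBB: 4-byte form → F2 BA BA BB.
Concatenated (28 bytes): EF A7 8F F1 87 88 97 F1 A0 AF 87 E4 95 A8 F1 91 A0 BD E2 9B 93 E2 89 BE F2 BA BA BB.

EF A7 8F F1 87 88 97 F1 A0 AF 87 E4 95 A8 F1 91 A0 BD E2 9B 93 E2 89 BE F2 BA BA BB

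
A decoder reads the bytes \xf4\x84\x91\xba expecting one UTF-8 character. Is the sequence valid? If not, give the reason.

valid

Leading byte 0xF4 = 11110100 → 4-byte form.
Continuation bytes 0x84=10000100, 0x91=10010001, 0xBA=10111010 all match 10xxxxxx.
Decoded value 0x10447A is ≥ 0x10000 (shortest form) and not a surrogate.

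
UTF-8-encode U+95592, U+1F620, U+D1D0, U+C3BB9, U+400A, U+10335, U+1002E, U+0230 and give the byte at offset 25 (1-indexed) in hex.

0x80

1-indexed offset 25 is 0-indexed offset 24.
U+95592 → 4-byte form F2 95 96 92 at offsets 0–3.
U+1F620 → 4-byte form F0 9F 98 A0 at offsets 4–7.
U+D1D0 → 3-byte form ED 87 90 at offsets 8–10.
U+C3BB9 → 4-byte form F3 83 AE B9 at offsets 11–14.
U+400A → 3-byte form E4 80 8A at offsets 15–17.
U+10335 → 4-byte form F0 90 8C B5 at offsets 18–21.
U+1002E → 4-byte form F0 90 80 AE at offsets 22–25.
Offset 24 falls in char 7's range; it's byte 3 of F0 90 80 AE = 0x80.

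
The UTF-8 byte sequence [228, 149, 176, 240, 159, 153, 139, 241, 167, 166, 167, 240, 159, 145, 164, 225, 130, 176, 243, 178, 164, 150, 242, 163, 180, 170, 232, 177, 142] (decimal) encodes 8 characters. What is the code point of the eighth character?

Offset 0: leading byte 0xE4 = 11100100 → 3-byte char #1 = E4 95 B0.
Offset 3: leading byte 0xF0 = 11110000 → 4-byte char #2 = F0 9F 99 8B.
Offset 7: leading byte 0xF1 = 11110001 → 4-byte char #3 = F1 A7 A6 A7.
Offset 11: leading byte 0xF0 = 11110000 → 4-byte char #4 = F0 9F 91 A4.
Offset 15: leading byte 0xE1 = 11100001 → 3-byte char #5 = E1 82 B0.
Offset 18: leading byte 0xF3 = 11110011 → 4-byte char #6 = F3 B2 A4 96.
Offset 22: leading byte 0xF2 = 11110010 → 4-byte char #7 = F2 A3 B4 AA.
Offset 26: leading byte 0xE8 = 11101000 → 3-byte char #8 = E8 B1 8E.
Leading byte 0xE8 = 11101000 matches 1110xxxx → 3-byte sequence.
Byte 1: 0xE8 = 11101000, payload 1000 (4 bits).
Byte 2: 0xB1 = 10110001 (10xxxxxx ✓), payload 110001.
Byte 3: 0x8E = 10001110 (10xxxxxx ✓), payload 001110.
Concatenate: 1000110001001110 = 0x8C4E (16 bits → U+8C4E).

U+8C4E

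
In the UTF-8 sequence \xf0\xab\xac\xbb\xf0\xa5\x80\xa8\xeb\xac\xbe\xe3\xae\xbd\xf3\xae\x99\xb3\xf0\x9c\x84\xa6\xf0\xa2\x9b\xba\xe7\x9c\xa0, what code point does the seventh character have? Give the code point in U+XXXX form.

U+226FA

Offset 0: leading byte 0xF0 = 11110000 → 4-byte char #1 = F0 AB AC BB.
Offset 4: leading byte 0xF0 = 11110000 → 4-byte char #2 = F0 A5 80 A8.
Offset 8: leading byte 0xEB = 11101011 → 3-byte char #3 = EB AC BE.
Offset 11: leading byte 0xE3 = 11100011 → 3-byte char #4 = E3 AE BD.
Offset 14: leading byte 0xF3 = 11110011 → 4-byte char #5 = F3 AE 99 B3.
Offset 18: leading byte 0xF0 = 11110000 → 4-byte char #6 = F0 9C 84 A6.
Offset 22: leading byte 0xF0 = 11110000 → 4-byte char #7 = F0 A2 9B BA.
Leading byte 0xF0 = 11110000 matches 11110xxx → 4-byte sequence.
Byte 1: 0xF0 = 11110000, payload 000 (3 bits).
Byte 2: 0xA2 = 10100010 (10xxxxxx ✓), payload 100010.
Byte 3: 0x9B = 10011011 (10xxxxxx ✓), payload 011011.
Byte 4: 0xBA = 10111010 (10xxxxxx ✓), payload 111010.
Concatenate: 000100010011011111010 = 0x226FA (21 bits → U+226FA).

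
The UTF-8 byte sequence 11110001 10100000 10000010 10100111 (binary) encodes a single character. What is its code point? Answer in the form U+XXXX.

U+600A7

Leading byte 0xF1 = 11110001 matches 11110xxx → 4-byte sequence.
Byte 1: 0xF1 = 11110001, payload 001 (3 bits).
Byte 2: 0xA0 = 10100000 (10xxxxxx ✓), payload 100000.
Byte 3: 0x82 = 10000010 (10xxxxxx ✓), payload 000010.
Byte 4: 0xA7 = 10100111 (10xxxxxx ✓), payload 100111.
Concatenate: 001100000000010100111 = 0x600A7 (21 bits → U+600A7).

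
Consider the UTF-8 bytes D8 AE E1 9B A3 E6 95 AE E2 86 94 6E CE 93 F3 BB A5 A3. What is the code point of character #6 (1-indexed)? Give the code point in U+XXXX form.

Offset 0: leading byte 0xD8 = 11011000 → 2-byte char #1 = D8 AE.
Offset 2: leading byte 0xE1 = 11100001 → 3-byte char #2 = E1 9B A3.
Offset 5: leading byte 0xE6 = 11100110 → 3-byte char #3 = E6 95 AE.
Offset 8: leading byte 0xE2 = 11100010 → 3-byte char #4 = E2 86 94.
Offset 11: leading byte 0x6E = 01101110 → 1-byte char #5 = 6E.
Offset 12: leading byte 0xCE = 11001110 → 2-byte char #6 = CE 93.
Leading byte 0xCE = 11001110 matches 110xxxxx → 2-byte sequence.
Byte 1: 0xCE = 11001110, payload 01110 (5 bits).
Byte 2: 0x93 = 10010011 (10xxxxxx ✓), payload 010011.
Concatenate: 01110010011 = 0x393 (11 bits → U+0393).

U+0393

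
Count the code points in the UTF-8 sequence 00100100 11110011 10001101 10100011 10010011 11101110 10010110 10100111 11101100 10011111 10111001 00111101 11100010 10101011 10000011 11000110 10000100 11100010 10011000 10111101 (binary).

8

Byte at offset 0: 0x24 = 00100100 → 1-byte char (#1). Advance 1.
Byte at offset 1: 0xF3 = 11110011 → 4-byte char (#2). Advance 4.
Byte at offset 5: 0xEE = 11101110 → 3-byte char (#3). Advance 3.
Byte at offset 8: 0xEC = 11101100 → 3-byte char (#4). Advance 3.
Byte at offset 11: 0x3D = 00111101 → 1-byte char (#5). Advance 1.
Byte at offset 12: 0xE2 = 11100010 → 3-byte char (#6). Advance 3.
Byte at offset 15: 0xC6 = 11000110 → 2-byte char (#7). Advance 2.
Byte at offset 17: 0xE2 = 11100010 → 3-byte char (#8). Advance 3.
Reached end at offset 20 after 8 code points.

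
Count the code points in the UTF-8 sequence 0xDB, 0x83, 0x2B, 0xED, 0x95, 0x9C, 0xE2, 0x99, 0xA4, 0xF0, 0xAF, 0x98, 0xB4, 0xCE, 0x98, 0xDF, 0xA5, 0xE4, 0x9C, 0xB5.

8

Byte at offset 0: 0xDB = 11011011 → 2-byte char (#1). Advance 2.
Byte at offset 2: 0x2B = 00101011 → 1-byte char (#2). Advance 1.
Byte at offset 3: 0xED = 11101101 → 3-byte char (#3). Advance 3.
Byte at offset 6: 0xE2 = 11100010 → 3-byte char (#4). Advance 3.
Byte at offset 9: 0xF0 = 11110000 → 4-byte char (#5). Advance 4.
Byte at offset 13: 0xCE = 11001110 → 2-byte char (#6). Advance 2.
Byte at offset 15: 0xDF = 11011111 → 2-byte char (#7). Advance 2.
Byte at offset 17: 0xE4 = 11100100 → 3-byte char (#8). Advance 3.
Reached end at offset 20 after 8 code points.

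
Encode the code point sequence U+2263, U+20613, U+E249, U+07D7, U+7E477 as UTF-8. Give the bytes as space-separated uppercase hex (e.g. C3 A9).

U+2263: 3-byte form → E2 89 A3.
U+20613: 4-byte form → F0 A0 98 93.
U+E249: 3-byte form → EE 89 89.
U+07D7: 2-byte form → DF 97.
U+7E477: 4-byte form → F1 BE 91 B7.
Concatenated (16 bytes): E2 89 A3 F0 A0 98 93 EE 89 89 DF 97 F1 BE 91 B7.

E2 89 A3 F0 A0 98 93 EE 89 89 DF 97 F1 BE 91 B7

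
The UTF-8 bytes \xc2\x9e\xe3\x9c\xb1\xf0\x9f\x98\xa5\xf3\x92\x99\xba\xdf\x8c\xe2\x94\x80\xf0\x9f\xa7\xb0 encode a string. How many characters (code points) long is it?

Byte at offset 0: 0xC2 = 11000010 → 2-byte char (#1). Advance 2.
Byte at offset 2: 0xE3 = 11100011 → 3-byte char (#2). Advance 3.
Byte at offset 5: 0xF0 = 11110000 → 4-byte char (#3). Advance 4.
Byte at offset 9: 0xF3 = 11110011 → 4-byte char (#4). Advance 4.
Byte at offset 13: 0xDF = 11011111 → 2-byte char (#5). Advance 2.
Byte at offset 15: 0xE2 = 11100010 → 3-byte char (#6). Advance 3.
Byte at offset 18: 0xF0 = 11110000 → 4-byte char (#7). Advance 4.
Reached end at offset 22 after 7 code points.

7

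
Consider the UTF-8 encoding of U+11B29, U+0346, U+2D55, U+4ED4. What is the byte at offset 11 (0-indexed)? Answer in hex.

U+11B29 → 4-byte form F0 91 AC A9 at offsets 0–3.
U+0346 → 2-byte form CD 86 at offsets 4–5.
U+2D55 → 3-byte form E2 B5 95 at offsets 6–8.
U+4ED4 → 3-byte form E4 BB 94 at offsets 9–11.
Offset 11 falls in char 4's range; it's byte 3 of E4 BB 94 = 0x94.

0x94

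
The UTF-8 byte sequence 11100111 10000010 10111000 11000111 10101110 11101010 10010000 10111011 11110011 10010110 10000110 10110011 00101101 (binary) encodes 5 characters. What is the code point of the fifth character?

U+002D

Offset 0: leading byte 0xE7 = 11100111 → 3-byte char #1 = E7 82 B8.
Offset 3: leading byte 0xC7 = 11000111 → 2-byte char #2 = C7 AE.
Offset 5: leading byte 0xEA = 11101010 → 3-byte char #3 = EA 90 BB.
Offset 8: leading byte 0xF3 = 11110011 → 4-byte char #4 = F3 96 86 B3.
Offset 12: leading byte 0x2D = 00101101 → 1-byte char #5 = 2D.
Leading byte 0x2D = 00101101 matches 0xxxxxxx → 1-byte sequence.
Byte 1: 0x2D = 00101101, payload 0101101 (7 bits).
Concatenate: 0101101 = 0x2D (7 bits → U+002D).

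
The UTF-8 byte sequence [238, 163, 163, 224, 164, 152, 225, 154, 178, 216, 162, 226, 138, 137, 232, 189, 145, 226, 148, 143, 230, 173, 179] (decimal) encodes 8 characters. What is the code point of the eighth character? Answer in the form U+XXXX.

U+6B73

Offset 0: leading byte 0xEE = 11101110 → 3-byte char #1 = EE A3 A3.
Offset 3: leading byte 0xE0 = 11100000 → 3-byte char #2 = E0 A4 98.
Offset 6: leading byte 0xE1 = 11100001 → 3-byte char #3 = E1 9A B2.
Offset 9: leading byte 0xD8 = 11011000 → 2-byte char #4 = D8 A2.
Offset 11: leading byte 0xE2 = 11100010 → 3-byte char #5 = E2 8A 89.
Offset 14: leading byte 0xE8 = 11101000 → 3-byte char #6 = E8 BD 91.
Offset 17: leading byte 0xE2 = 11100010 → 3-byte char #7 = E2 94 8F.
Offset 20: leading byte 0xE6 = 11100110 → 3-byte char #8 = E6 AD B3.
Leading byte 0xE6 = 11100110 matches 1110xxxx → 3-byte sequence.
Byte 1: 0xE6 = 11100110, payload 0110 (4 bits).
Byte 2: 0xAD = 10101101 (10xxxxxx ✓), payload 101101.
Byte 3: 0xB3 = 10110011 (10xxxxxx ✓), payload 110011.
Concatenate: 0110101101110011 = 0x6B73 (16 bits → U+6B73).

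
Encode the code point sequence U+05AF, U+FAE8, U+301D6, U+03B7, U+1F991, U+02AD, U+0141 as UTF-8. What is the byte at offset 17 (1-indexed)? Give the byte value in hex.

1-indexed offset 17 is 0-indexed offset 16.
U+05AF → 2-byte form D6 AF at offsets 0–1.
U+FAE8 → 3-byte form EF AB A8 at offsets 2–4.
U+301D6 → 4-byte form F0 B0 87 96 at offsets 5–8.
U+03B7 → 2-byte form CE B7 at offsets 9–10.
U+1F991 → 4-byte form F0 9F A6 91 at offsets 11–14.
U+02AD → 2-byte form CA AD at offsets 15–16.
Offset 16 falls in char 6's range; it's byte 2 of CA AD = 0xAD.

0xAD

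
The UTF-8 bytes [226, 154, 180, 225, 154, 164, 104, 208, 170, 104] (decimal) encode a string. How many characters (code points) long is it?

5

Byte at offset 0: 0xE2 = 11100010 → 3-byte char (#1). Advance 3.
Byte at offset 3: 0xE1 = 11100001 → 3-byte char (#2). Advance 3.
Byte at offset 6: 0x68 = 01101000 → 1-byte char (#3). Advance 1.
Byte at offset 7: 0xD0 = 11010000 → 2-byte char (#4). Advance 2.
Byte at offset 9: 0x68 = 01101000 → 1-byte char (#5). Advance 1.
Reached end at offset 10 after 5 code points.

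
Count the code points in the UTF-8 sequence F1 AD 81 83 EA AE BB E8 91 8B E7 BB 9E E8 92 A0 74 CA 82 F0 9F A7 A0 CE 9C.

9

Byte at offset 0: 0xF1 = 11110001 → 4-byte char (#1). Advance 4.
Byte at offset 4: 0xEA = 11101010 → 3-byte char (#2). Advance 3.
Byte at offset 7: 0xE8 = 11101000 → 3-byte char (#3). Advance 3.
Byte at offset 10: 0xE7 = 11100111 → 3-byte char (#4). Advance 3.
Byte at offset 13: 0xE8 = 11101000 → 3-byte char (#5). Advance 3.
Byte at offset 16: 0x74 = 01110100 → 1-byte char (#6). Advance 1.
Byte at offset 17: 0xCA = 11001010 → 2-byte char (#7). Advance 2.
Byte at offset 19: 0xF0 = 11110000 → 4-byte char (#8). Advance 4.
Byte at offset 23: 0xCE = 11001110 → 2-byte char (#9). Advance 2.
Reached end at offset 25 after 9 code points.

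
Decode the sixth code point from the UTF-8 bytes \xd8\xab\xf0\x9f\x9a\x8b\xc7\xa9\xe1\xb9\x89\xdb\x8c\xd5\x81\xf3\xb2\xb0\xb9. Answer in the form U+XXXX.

U+0541

Offset 0: leading byte 0xD8 = 11011000 → 2-byte char #1 = D8 AB.
Offset 2: leading byte 0xF0 = 11110000 → 4-byte char #2 = F0 9F 9A 8B.
Offset 6: leading byte 0xC7 = 11000111 → 2-byte char #3 = C7 A9.
Offset 8: leading byte 0xE1 = 11100001 → 3-byte char #4 = E1 B9 89.
Offset 11: leading byte 0xDB = 11011011 → 2-byte char #5 = DB 8C.
Offset 13: leading byte 0xD5 = 11010101 → 2-byte char #6 = D5 81.
Leading byte 0xD5 = 11010101 matches 110xxxxx → 2-byte sequence.
Byte 1: 0xD5 = 11010101, payload 10101 (5 bits).
Byte 2: 0x81 = 10000001 (10xxxxxx ✓), payload 000001.
Concatenate: 10101000001 = 0x541 (11 bits → U+0541).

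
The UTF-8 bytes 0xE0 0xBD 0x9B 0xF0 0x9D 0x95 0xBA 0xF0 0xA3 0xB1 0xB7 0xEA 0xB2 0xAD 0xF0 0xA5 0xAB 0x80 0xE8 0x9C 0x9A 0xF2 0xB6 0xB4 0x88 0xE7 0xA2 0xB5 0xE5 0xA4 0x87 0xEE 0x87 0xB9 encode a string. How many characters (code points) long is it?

Byte at offset 0: 0xE0 = 11100000 → 3-byte char (#1). Advance 3.
Byte at offset 3: 0xF0 = 11110000 → 4-byte char (#2). Advance 4.
Byte at offset 7: 0xF0 = 11110000 → 4-byte char (#3). Advance 4.
Byte at offset 11: 0xEA = 11101010 → 3-byte char (#4). Advance 3.
Byte at offset 14: 0xF0 = 11110000 → 4-byte char (#5). Advance 4.
Byte at offset 18: 0xE8 = 11101000 → 3-byte char (#6). Advance 3.
Byte at offset 21: 0xF2 = 11110010 → 4-byte char (#7). Advance 4.
Byte at offset 25: 0xE7 = 11100111 → 3-byte char (#8). Advance 3.
Byte at offset 28: 0xE5 = 11100101 → 3-byte char (#9). Advance 3.
Byte at offset 31: 0xEE = 11101110 → 3-byte char (#10). Advance 3.
Reached end at offset 34 after 10 code points.

10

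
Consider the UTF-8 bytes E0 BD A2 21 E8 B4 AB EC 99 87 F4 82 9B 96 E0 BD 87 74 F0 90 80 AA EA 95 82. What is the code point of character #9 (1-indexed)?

Offset 0: leading byte 0xE0 = 11100000 → 3-byte char #1 = E0 BD A2.
Offset 3: leading byte 0x21 = 00100001 → 1-byte char #2 = 21.
Offset 4: leading byte 0xE8 = 11101000 → 3-byte char #3 = E8 B4 AB.
Offset 7: leading byte 0xEC = 11101100 → 3-byte char #4 = EC 99 87.
Offset 10: leading byte 0xF4 = 11110100 → 4-byte char #5 = F4 82 9B 96.
Offset 14: leading byte 0xE0 = 11100000 → 3-byte char #6 = E0 BD 87.
Offset 17: leading byte 0x74 = 01110100 → 1-byte char #7 = 74.
Offset 18: leading byte 0xF0 = 11110000 → 4-byte char #8 = F0 90 80 AA.
Offset 22: leading byte 0xEA = 11101010 → 3-byte char #9 = EA 95 82.
Leading byte 0xEA = 11101010 matches 1110xxxx → 3-byte sequence.
Byte 1: 0xEA = 11101010, payload 1010 (4 bits).
Byte 2: 0x95 = 10010101 (10xxxxxx ✓), payload 010101.
Byte 3: 0x82 = 10000010 (10xxxxxx ✓), payload 000010.
Concatenate: 1010010101000010 = 0xA542 (16 bits → U+A542).

U+A542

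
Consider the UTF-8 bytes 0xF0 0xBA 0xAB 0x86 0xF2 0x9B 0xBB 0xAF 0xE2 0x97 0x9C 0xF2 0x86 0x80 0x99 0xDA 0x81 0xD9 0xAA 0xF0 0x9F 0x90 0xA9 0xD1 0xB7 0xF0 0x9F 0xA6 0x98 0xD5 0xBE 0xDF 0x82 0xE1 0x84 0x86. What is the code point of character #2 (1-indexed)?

Offset 0: leading byte 0xF0 = 11110000 → 4-byte char #1 = F0 BA AB 86.
Offset 4: leading byte 0xF2 = 11110010 → 4-byte char #2 = F2 9B BB AF.
Leading byte 0xF2 = 11110010 matches 11110xxx → 4-byte sequence.
Byte 1: 0xF2 = 11110010, payload 010 (3 bits).
Byte 2: 0x9B = 10011011 (10xxxxxx ✓), payload 011011.
Byte 3: 0xBB = 10111011 (10xxxxxx ✓), payload 111011.
Byte 4: 0xAF = 10101111 (10xxxxxx ✓), payload 101111.
Concatenate: 010011011111011101111 = 0x9BEEF (21 bits → U+9BEEF).

U+9BEEF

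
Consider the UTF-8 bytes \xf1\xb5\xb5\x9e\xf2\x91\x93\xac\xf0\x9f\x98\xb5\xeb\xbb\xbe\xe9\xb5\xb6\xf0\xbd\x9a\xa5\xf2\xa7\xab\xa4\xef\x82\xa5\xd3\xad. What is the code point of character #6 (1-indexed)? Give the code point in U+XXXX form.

U+3D6A5

Offset 0: leading byte 0xF1 = 11110001 → 4-byte char #1 = F1 B5 B5 9E.
Offset 4: leading byte 0xF2 = 11110010 → 4-byte char #2 = F2 91 93 AC.
Offset 8: leading byte 0xF0 = 11110000 → 4-byte char #3 = F0 9F 98 B5.
Offset 12: leading byte 0xEB = 11101011 → 3-byte char #4 = EB BB BE.
Offset 15: leading byte 0xE9 = 11101001 → 3-byte char #5 = E9 B5 B6.
Offset 18: leading byte 0xF0 = 11110000 → 4-byte char #6 = F0 BD 9A A5.
Leading byte 0xF0 = 11110000 matches 11110xxx → 4-byte sequence.
Byte 1: 0xF0 = 11110000, payload 000 (3 bits).
Byte 2: 0xBD = 10111101 (10xxxxxx ✓), payload 111101.
Byte 3: 0x9A = 10011010 (10xxxxxx ✓), payload 011010.
Byte 4: 0xA5 = 10100101 (10xxxxxx ✓), payload 100101.
Concatenate: 000111101011010100101 = 0x3D6A5 (21 bits → U+3D6A5).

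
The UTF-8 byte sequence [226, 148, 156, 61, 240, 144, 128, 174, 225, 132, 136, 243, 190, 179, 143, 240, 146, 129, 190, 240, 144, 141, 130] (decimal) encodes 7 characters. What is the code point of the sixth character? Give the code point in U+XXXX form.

Offset 0: leading byte 0xE2 = 11100010 → 3-byte char #1 = E2 94 9C.
Offset 3: leading byte 0x3D = 00111101 → 1-byte char #2 = 3D.
Offset 4: leading byte 0xF0 = 11110000 → 4-byte char #3 = F0 90 80 AE.
Offset 8: leading byte 0xE1 = 11100001 → 3-byte char #4 = E1 84 88.
Offset 11: leading byte 0xF3 = 11110011 → 4-byte char #5 = F3 BE B3 8F.
Offset 15: leading byte 0xF0 = 11110000 → 4-byte char #6 = F0 92 81 BE.
Leading byte 0xF0 = 11110000 matches 11110xxx → 4-byte sequence.
Byte 1: 0xF0 = 11110000, payload 000 (3 bits).
Byte 2: 0x92 = 10010010 (10xxxxxx ✓), payload 010010.
Byte 3: 0x81 = 10000001 (10xxxxxx ✓), payload 000001.
Byte 4: 0xBE = 10111110 (10xxxxxx ✓), payload 111110.
Concatenate: 000010010000001111110 = 0x1207E (21 bits → U+1207E).

U+1207E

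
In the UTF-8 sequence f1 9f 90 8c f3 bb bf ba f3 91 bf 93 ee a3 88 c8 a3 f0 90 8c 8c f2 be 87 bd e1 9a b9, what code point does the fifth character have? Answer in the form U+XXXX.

Offset 0: leading byte 0xF1 = 11110001 → 4-byte char #1 = F1 9F 90 8C.
Offset 4: leading byte 0xF3 = 11110011 → 4-byte char #2 = F3 BB BF BA.
Offset 8: leading byte 0xF3 = 11110011 → 4-byte char #3 = F3 91 BF 93.
Offset 12: leading byte 0xEE = 11101110 → 3-byte char #4 = EE A3 88.
Offset 15: leading byte 0xC8 = 11001000 → 2-byte char #5 = C8 A3.
Leading byte 0xC8 = 11001000 matches 110xxxxx → 2-byte sequence.
Byte 1: 0xC8 = 11001000, payload 01000 (5 bits).
Byte 2: 0xA3 = 10100011 (10xxxxxx ✓), payload 100011.
Concatenate: 01000100011 = 0x223 (11 bits → U+0223).

U+0223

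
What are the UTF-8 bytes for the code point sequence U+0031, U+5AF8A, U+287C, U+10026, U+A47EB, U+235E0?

U+0031: 1-byte form → 31.
U+5AF8A: 4-byte form → F1 9A BE 8A.
U+287C: 3-byte form → E2 A1 BC.
U+10026: 4-byte form → F0 90 80 A6.
U+A47EB: 4-byte form → F2 A4 9F AB.
U+235E0: 4-byte form → F0 A3 97 A0.
Concatenated (20 bytes): 31 F1 9A BE 8A E2 A1 BC F0 90 80 A6 F2 A4 9F AB F0 A3 97 A0.

31 F1 9A BE 8A E2 A1 BC F0 90 80 A6 F2 A4 9F AB F0 A3 97 A0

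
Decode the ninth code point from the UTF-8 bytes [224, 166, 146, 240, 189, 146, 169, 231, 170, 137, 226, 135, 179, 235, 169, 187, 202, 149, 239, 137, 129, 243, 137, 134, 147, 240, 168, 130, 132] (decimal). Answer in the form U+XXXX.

Offset 0: leading byte 0xE0 = 11100000 → 3-byte char #1 = E0 A6 92.
Offset 3: leading byte 0xF0 = 11110000 → 4-byte char #2 = F0 BD 92 A9.
Offset 7: leading byte 0xE7 = 11100111 → 3-byte char #3 = E7 AA 89.
Offset 10: leading byte 0xE2 = 11100010 → 3-byte char #4 = E2 87 B3.
Offset 13: leading byte 0xEB = 11101011 → 3-byte char #5 = EB A9 BB.
Offset 16: leading byte 0xCA = 11001010 → 2-byte char #6 = CA 95.
Offset 18: leading byte 0xEF = 11101111 → 3-byte char #7 = EF 89 81.
Offset 21: leading byte 0xF3 = 11110011 → 4-byte char #8 = F3 89 86 93.
Offset 25: leading byte 0xF0 = 11110000 → 4-byte char #9 = F0 A8 82 84.
Leading byte 0xF0 = 11110000 matches 11110xxx → 4-byte sequence.
Byte 1: 0xF0 = 11110000, payload 000 (3 bits).
Byte 2: 0xA8 = 10101000 (10xxxxxx ✓), payload 101000.
Byte 3: 0x82 = 10000010 (10xxxxxx ✓), payload 000010.
Byte 4: 0x84 = 10000100 (10xxxxxx ✓), payload 000100.
Concatenate: 000101000000010000100 = 0x28084 (21 bits → U+28084).

U+28084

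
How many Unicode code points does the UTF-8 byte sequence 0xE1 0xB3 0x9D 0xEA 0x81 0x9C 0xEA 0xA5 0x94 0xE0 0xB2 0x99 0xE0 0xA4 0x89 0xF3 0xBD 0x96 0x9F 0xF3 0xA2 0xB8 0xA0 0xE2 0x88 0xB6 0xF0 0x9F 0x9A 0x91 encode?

Byte at offset 0: 0xE1 = 11100001 → 3-byte char (#1). Advance 3.
Byte at offset 3: 0xEA = 11101010 → 3-byte char (#2). Advance 3.
Byte at offset 6: 0xEA = 11101010 → 3-byte char (#3). Advance 3.
Byte at offset 9: 0xE0 = 11100000 → 3-byte char (#4). Advance 3.
Byte at offset 12: 0xE0 = 11100000 → 3-byte char (#5). Advance 3.
Byte at offset 15: 0xF3 = 11110011 → 4-byte char (#6). Advance 4.
Byte at offset 19: 0xF3 = 11110011 → 4-byte char (#7). Advance 4.
Byte at offset 23: 0xE2 = 11100010 → 3-byte char (#8). Advance 3.
Byte at offset 26: 0xF0 = 11110000 → 4-byte char (#9). Advance 4.
Reached end at offset 30 after 9 code points.

9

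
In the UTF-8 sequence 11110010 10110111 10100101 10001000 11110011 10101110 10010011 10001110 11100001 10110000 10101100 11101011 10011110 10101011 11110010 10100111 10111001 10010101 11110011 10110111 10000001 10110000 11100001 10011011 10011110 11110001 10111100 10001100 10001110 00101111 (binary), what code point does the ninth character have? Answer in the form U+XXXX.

Offset 0: leading byte 0xF2 = 11110010 → 4-byte char #1 = F2 B7 A5 88.
Offset 4: leading byte 0xF3 = 11110011 → 4-byte char #2 = F3 AE 93 8E.
Offset 8: leading byte 0xE1 = 11100001 → 3-byte char #3 = E1 B0 AC.
Offset 11: leading byte 0xEB = 11101011 → 3-byte char #4 = EB 9E AB.
Offset 14: leading byte 0xF2 = 11110010 → 4-byte char #5 = F2 A7 B9 95.
Offset 18: leading byte 0xF3 = 11110011 → 4-byte char #6 = F3 B7 81 B0.
Offset 22: leading byte 0xE1 = 11100001 → 3-byte char #7 = E1 9B 9E.
Offset 25: leading byte 0xF1 = 11110001 → 4-byte char #8 = F1 BC 8C 8E.
Offset 29: leading byte 0x2F = 00101111 → 1-byte char #9 = 2F.
Leading byte 0x2F = 00101111 matches 0xxxxxxx → 1-byte sequence.
Byte 1: 0x2F = 00101111, payload 0101111 (7 bits).
Concatenate: 0101111 = 0x2F (7 bits → U+002F).

U+002F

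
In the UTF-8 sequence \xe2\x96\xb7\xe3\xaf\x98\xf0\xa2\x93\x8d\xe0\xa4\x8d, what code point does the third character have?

Offset 0: leading byte 0xE2 = 11100010 → 3-byte char #1 = E2 96 B7.
Offset 3: leading byte 0xE3 = 11100011 → 3-byte char #2 = E3 AF 98.
Offset 6: leading byte 0xF0 = 11110000 → 4-byte char #3 = F0 A2 93 8D.
Leading byte 0xF0 = 11110000 matches 11110xxx → 4-byte sequence.
Byte 1: 0xF0 = 11110000, payload 000 (3 bits).
Byte 2: 0xA2 = 10100010 (10xxxxxx ✓), payload 100010.
Byte 3: 0x93 = 10010011 (10xxxxxx ✓), payload 010011.
Byte 4: 0x8D = 10001101 (10xxxxxx ✓), payload 001101.
Concatenate: 000100010010011001101 = 0x224CD (21 bits → U+224CD).

U+224CD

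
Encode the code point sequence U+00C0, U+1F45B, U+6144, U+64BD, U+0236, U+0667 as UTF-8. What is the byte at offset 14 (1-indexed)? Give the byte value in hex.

0xB6

1-indexed offset 14 is 0-indexed offset 13.
U+00C0 → 2-byte form C3 80 at offsets 0–1.
U+1F45B → 4-byte form F0 9F 91 9B at offsets 2–5.
U+6144 → 3-byte form E6 85 84 at offsets 6–8.
U+64BD → 3-byte form E6 92 BD at offsets 9–11.
U+0236 → 2-byte form C8 B6 at offsets 12–13.
Offset 13 falls in char 5's range; it's byte 2 of C8 B6 = 0xB6.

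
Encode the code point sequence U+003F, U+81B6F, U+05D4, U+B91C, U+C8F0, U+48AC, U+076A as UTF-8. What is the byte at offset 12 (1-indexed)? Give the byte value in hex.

1-indexed offset 12 is 0-indexed offset 11.
U+003F → 1-byte form 3F at offsets 0–0.
U+81B6F → 4-byte form F2 81 AD AF at offsets 1–4.
U+05D4 → 2-byte form D7 94 at offsets 5–6.
U+B91C → 3-byte form EB A4 9C at offsets 7–9.
U+C8F0 → 3-byte form EC A3 B0 at offsets 10–12.
Offset 11 falls in char 5's range; it's byte 2 of EC A3 B0 = 0xA3.

0xA3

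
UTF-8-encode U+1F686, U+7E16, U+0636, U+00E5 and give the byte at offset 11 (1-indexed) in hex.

0xA5

1-indexed offset 11 is 0-indexed offset 10.
U+1F686 → 4-byte form F0 9F 9A 86 at offsets 0–3.
U+7E16 → 3-byte form E7 B8 96 at offsets 4–6.
U+0636 → 2-byte form D8 B6 at offsets 7–8.
U+00E5 → 2-byte form C3 A5 at offsets 9–10.
Offset 10 falls in char 4's range; it's byte 2 of C3 A5 = 0xA5.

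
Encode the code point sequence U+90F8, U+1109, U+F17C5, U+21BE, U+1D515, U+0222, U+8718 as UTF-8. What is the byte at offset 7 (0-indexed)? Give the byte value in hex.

0xB1

U+90F8 → 3-byte form E9 83 B8 at offsets 0–2.
U+1109 → 3-byte form E1 84 89 at offsets 3–5.
U+F17C5 → 4-byte form F3 B1 9F 85 at offsets 6–9.
Offset 7 falls in char 3's range; it's byte 2 of F3 B1 9F 85 = 0xB1.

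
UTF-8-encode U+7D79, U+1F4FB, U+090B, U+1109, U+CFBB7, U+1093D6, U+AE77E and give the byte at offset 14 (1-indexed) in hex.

1-indexed offset 14 is 0-indexed offset 13.
U+7D79 → 3-byte form E7 B5 B9 at offsets 0–2.
U+1F4FB → 4-byte form F0 9F 93 BB at offsets 3–6.
U+090B → 3-byte form E0 A4 8B at offsets 7–9.
U+1109 → 3-byte form E1 84 89 at offsets 10–12.
U+CFBB7 → 4-byte form F3 8F AE B7 at offsets 13–16.
Offset 13 falls in char 5's range; it's byte 1 of F3 8F AE B7 = 0xF3.

0xF3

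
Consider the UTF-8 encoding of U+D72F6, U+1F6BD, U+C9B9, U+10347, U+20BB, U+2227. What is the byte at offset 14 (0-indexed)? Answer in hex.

0x87

U+D72F6 → 4-byte form F3 97 8B B6 at offsets 0–3.
U+1F6BD → 4-byte form F0 9F 9A BD at offsets 4–7.
U+C9B9 → 3-byte form EC A6 B9 at offsets 8–10.
U+10347 → 4-byte form F0 90 8D 87 at offsets 11–14.
Offset 14 falls in char 4's range; it's byte 4 of F0 90 8D 87 = 0x87.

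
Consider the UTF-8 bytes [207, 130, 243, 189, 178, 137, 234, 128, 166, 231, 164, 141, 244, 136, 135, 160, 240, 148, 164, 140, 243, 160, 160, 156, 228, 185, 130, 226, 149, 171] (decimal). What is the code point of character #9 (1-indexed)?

Offset 0: leading byte 0xCF = 11001111 → 2-byte char #1 = CF 82.
Offset 2: leading byte 0xF3 = 11110011 → 4-byte char #2 = F3 BD B2 89.
Offset 6: leading byte 0xEA = 11101010 → 3-byte char #3 = EA 80 A6.
Offset 9: leading byte 0xE7 = 11100111 → 3-byte char #4 = E7 A4 8D.
Offset 12: leading byte 0xF4 = 11110100 → 4-byte char #5 = F4 88 87 A0.
Offset 16: leading byte 0xF0 = 11110000 → 4-byte char #6 = F0 94 A4 8C.
Offset 20: leading byte 0xF3 = 11110011 → 4-byte char #7 = F3 A0 A0 9C.
Offset 24: leading byte 0xE4 = 11100100 → 3-byte char #8 = E4 B9 82.
Offset 27: leading byte 0xE2 = 11100010 → 3-byte char #9 = E2 95 AB.
Leading byte 0xE2 = 11100010 matches 1110xxxx → 3-byte sequence.
Byte 1: 0xE2 = 11100010, payload 0010 (4 bits).
Byte 2: 0x95 = 10010101 (10xxxxxx ✓), payload 010101.
Byte 3: 0xAB = 10101011 (10xxxxxx ✓), payload 101011.
Concatenate: 0010010101101011 = 0x256B (16 bits → U+256B).

U+256B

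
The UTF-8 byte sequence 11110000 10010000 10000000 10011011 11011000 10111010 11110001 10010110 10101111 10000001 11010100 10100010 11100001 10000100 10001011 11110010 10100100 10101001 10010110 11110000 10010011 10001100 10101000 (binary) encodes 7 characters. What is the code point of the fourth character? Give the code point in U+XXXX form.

Offset 0: leading byte 0xF0 = 11110000 → 4-byte char #1 = F0 90 80 9B.
Offset 4: leading byte 0xD8 = 11011000 → 2-byte char #2 = D8 BA.
Offset 6: leading byte 0xF1 = 11110001 → 4-byte char #3 = F1 96 AF 81.
Offset 10: leading byte 0xD4 = 11010100 → 2-byte char #4 = D4 A2.
Leading byte 0xD4 = 11010100 matches 110xxxxx → 2-byte sequence.
Byte 1: 0xD4 = 11010100, payload 10100 (5 bits).
Byte 2: 0xA2 = 10100010 (10xxxxxx ✓), payload 100010.
Concatenate: 10100100010 = 0x522 (11 bits → U+0522).

U+0522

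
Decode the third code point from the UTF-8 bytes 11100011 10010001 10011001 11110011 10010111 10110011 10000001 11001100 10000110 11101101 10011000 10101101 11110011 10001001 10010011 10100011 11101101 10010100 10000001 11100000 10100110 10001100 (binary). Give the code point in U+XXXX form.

Offset 0: leading byte 0xE3 = 11100011 → 3-byte char #1 = E3 91 99.
Offset 3: leading byte 0xF3 = 11110011 → 4-byte char #2 = F3 97 B3 81.
Offset 7: leading byte 0xCC = 11001100 → 2-byte char #3 = CC 86.
Leading byte 0xCC = 11001100 matches 110xxxxx → 2-byte sequence.
Byte 1: 0xCC = 11001100, payload 01100 (5 bits).
Byte 2: 0x86 = 10000110 (10xxxxxx ✓), payload 000110.
Concatenate: 01100000110 = 0x306 (11 bits → U+0306).

U+0306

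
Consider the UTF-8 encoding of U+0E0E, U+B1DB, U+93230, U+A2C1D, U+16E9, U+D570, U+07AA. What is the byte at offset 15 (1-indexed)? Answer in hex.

0xE1

1-indexed offset 15 is 0-indexed offset 14.
U+0E0E → 3-byte form E0 B8 8E at offsets 0–2.
U+B1DB → 3-byte form EB 87 9B at offsets 3–5.
U+93230 → 4-byte form F2 93 88 B0 at offsets 6–9.
U+A2C1D → 4-byte form F2 A2 B0 9D at offsets 10–13.
U+16E9 → 3-byte form E1 9B A9 at offsets 14–16.
Offset 14 falls in char 5's range; it's byte 1 of E1 9B A9 = 0xE1.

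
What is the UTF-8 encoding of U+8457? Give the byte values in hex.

U+8457 = 0x8457 = 33879 decimal. In range U+0800–U+FFFF → 3-byte form: 1110xxxx 10xxxxxx 10xxxxxx.
Binary (16 bits): 1000010001010111.
Split 4+6+6: 1000 | 010001 | 010111.
Byte 1: 11101000 = 0xE8.
Byte 2: 10010001 = 0x91.
Byte 3: 10010111 = 0x97.

E8 91 97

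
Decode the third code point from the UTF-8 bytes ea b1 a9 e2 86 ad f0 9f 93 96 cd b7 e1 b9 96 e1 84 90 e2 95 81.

Offset 0: leading byte 0xEA = 11101010 → 3-byte char #1 = EA B1 A9.
Offset 3: leading byte 0xE2 = 11100010 → 3-byte char #2 = E2 86 AD.
Offset 6: leading byte 0xF0 = 11110000 → 4-byte char #3 = F0 9F 93 96.
Leading byte 0xF0 = 11110000 matches 11110xxx → 4-byte sequence.
Byte 1: 0xF0 = 11110000, payload 000 (3 bits).
Byte 2: 0x9F = 10011111 (10xxxxxx ✓), payload 011111.
Byte 3: 0x93 = 10010011 (10xxxxxx ✓), payload 010011.
Byte 4: 0x96 = 10010110 (10xxxxxx ✓), payload 010110.
Concatenate: 000011111010011010110 = 0x1F4D6 (21 bits → U+1F4D6).

U+1F4D6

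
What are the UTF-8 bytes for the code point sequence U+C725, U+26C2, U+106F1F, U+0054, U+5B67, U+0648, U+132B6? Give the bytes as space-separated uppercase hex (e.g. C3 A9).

EC 9C A5 E2 9B 82 F4 86 BC 9F 54 E5 AD A7 D9 88 F0 93 8A B6

U+C725: 3-byte form → EC 9C A5.
U+26C2: 3-byte form → E2 9B 82.
U+106F1F: 4-byte form → F4 86 BC 9F.
U+0054: 1-byte form → 54.
U+5B67: 3-byte form → E5 AD A7.
U+0648: 2-byte form → D9 88.
U+132B6: 4-byte form → F0 93 8A B6.
Concatenated (20 bytes): EC 9C A5 E2 9B 82 F4 86 BC 9F 54 E5 AD A7 D9 88 F0 93 8A B6.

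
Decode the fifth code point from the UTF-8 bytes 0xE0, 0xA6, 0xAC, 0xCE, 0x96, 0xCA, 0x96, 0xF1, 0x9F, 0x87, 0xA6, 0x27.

U+0027

Offset 0: leading byte 0xE0 = 11100000 → 3-byte char #1 = E0 A6 AC.
Offset 3: leading byte 0xCE = 11001110 → 2-byte char #2 = CE 96.
Offset 5: leading byte 0xCA = 11001010 → 2-byte char #3 = CA 96.
Offset 7: leading byte 0xF1 = 11110001 → 4-byte char #4 = F1 9F 87 A6.
Offset 11: leading byte 0x27 = 00100111 → 1-byte char #5 = 27.
Leading byte 0x27 = 00100111 matches 0xxxxxxx → 1-byte sequence.
Byte 1: 0x27 = 00100111, payload 0100111 (7 bits).
Concatenate: 0100111 = 0x27 (7 bits → U+0027).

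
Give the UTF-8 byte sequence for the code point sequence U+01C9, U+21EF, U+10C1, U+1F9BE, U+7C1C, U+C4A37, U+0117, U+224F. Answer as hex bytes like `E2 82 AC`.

C7 89 E2 87 AF E1 83 81 F0 9F A6 BE E7 B0 9C F3 84 A8 B7 C4 97 E2 89 8F

U+01C9: 2-byte form → C7 89.
U+21EF: 3-byte form → E2 87 AF.
U+10C1: 3-byte form → E1 83 81.
U+1F9BE: 4-byte form → F0 9F A6 BE.
U+7C1C: 3-byte form → E7 B0 9C.
U+C4A37: 4-byte form → F3 84 A8 B7.
U+0117: 2-byte form → C4 97.
U+224F: 3-byte form → E2 89 8F.
Concatenated (24 bytes): C7 89 E2 87 AF E1 83 81 F0 9F A6 BE E7 B0 9C F3 84 A8 B7 C4 97 E2 89 8F.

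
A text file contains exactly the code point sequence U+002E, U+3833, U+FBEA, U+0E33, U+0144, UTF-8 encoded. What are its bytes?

2E E3 A0 B3 EF AF AA E0 B8 B3 C5 84

U+002E: 1-byte form → 2E.
U+3833: 3-byte form → E3 A0 B3.
U+FBEA: 3-byte form → EF AF AA.
U+0E33: 3-byte form → E0 B8 B3.
U+0144: 2-byte form → C5 84.
Concatenated (12 bytes): 2E E3 A0 B3 EF AF AA E0 B8 B3 C5 84.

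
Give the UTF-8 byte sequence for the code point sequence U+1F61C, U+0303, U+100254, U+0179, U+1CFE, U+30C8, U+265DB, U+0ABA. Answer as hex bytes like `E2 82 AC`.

F0 9F 98 9C CC 83 F4 80 89 94 C5 B9 E1 B3 BE E3 83 88 F0 A6 97 9B E0 AA BA

U+1F61C: 4-byte form → F0 9F 98 9C.
U+0303: 2-byte form → CC 83.
U+100254: 4-byte form → F4 80 89 94.
U+0179: 2-byte form → C5 B9.
U+1CFE: 3-byte form → E1 B3 BE.
U+30C8: 3-byte form → E3 83 88.
U+265DB: 4-byte form → F0 A6 97 9B.
U+0ABA: 3-byte form → E0 AA BA.
Concatenated (25 bytes): F0 9F 98 9C CC 83 F4 80 89 94 C5 B9 E1 B3 BE E3 83 88 F0 A6 97 9B E0 AA BA.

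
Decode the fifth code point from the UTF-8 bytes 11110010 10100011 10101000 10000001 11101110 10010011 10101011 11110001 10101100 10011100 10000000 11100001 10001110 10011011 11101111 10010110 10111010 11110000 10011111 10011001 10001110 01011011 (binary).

U+F5BA

Offset 0: leading byte 0xF2 = 11110010 → 4-byte char #1 = F2 A3 A8 81.
Offset 4: leading byte 0xEE = 11101110 → 3-byte char #2 = EE 93 AB.
Offset 7: leading byte 0xF1 = 11110001 → 4-byte char #3 = F1 AC 9C 80.
Offset 11: leading byte 0xE1 = 11100001 → 3-byte char #4 = E1 8E 9B.
Offset 14: leading byte 0xEF = 11101111 → 3-byte char #5 = EF 96 BA.
Leading byte 0xEF = 11101111 matches 1110xxxx → 3-byte sequence.
Byte 1: 0xEF = 11101111, payload 1111 (4 bits).
Byte 2: 0x96 = 10010110 (10xxxxxx ✓), payload 010110.
Byte 3: 0xBA = 10111010 (10xxxxxx ✓), payload 111010.
Concatenate: 1111010110111010 = 0xF5BA (16 bits → U+F5BA).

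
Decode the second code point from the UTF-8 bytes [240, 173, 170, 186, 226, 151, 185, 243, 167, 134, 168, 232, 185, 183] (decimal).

Offset 0: leading byte 0xF0 = 11110000 → 4-byte char #1 = F0 AD AA BA.
Offset 4: leading byte 0xE2 = 11100010 → 3-byte char #2 = E2 97 B9.
Leading byte 0xE2 = 11100010 matches 1110xxxx → 3-byte sequence.
Byte 1: 0xE2 = 11100010, payload 0010 (4 bits).
Byte 2: 0x97 = 10010111 (10xxxxxx ✓), payload 010111.
Byte 3: 0xB9 = 10111001 (10xxxxxx ✓), payload 111001.
Concatenate: 0010010111111001 = 0x25F9 (16 bits → U+25F9).

U+25F9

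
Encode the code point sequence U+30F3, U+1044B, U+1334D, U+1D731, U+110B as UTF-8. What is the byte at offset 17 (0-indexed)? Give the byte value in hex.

U+30F3 → 3-byte form E3 83 B3 at offsets 0–2.
U+1044B → 4-byte form F0 90 91 8B at offsets 3–6.
U+1334D → 4-byte form F0 93 8D 8D at offsets 7–10.
U+1D731 → 4-byte form F0 9D 9C B1 at offsets 11–14.
U+110B → 3-byte form E1 84 8B at offsets 15–17.
Offset 17 falls in char 5's range; it's byte 3 of E1 84 8B = 0x8B.

0x8B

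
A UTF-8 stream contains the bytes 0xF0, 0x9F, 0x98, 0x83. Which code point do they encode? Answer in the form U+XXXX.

Leading byte 0xF0 = 11110000 matches 11110xxx → 4-byte sequence.
Byte 1: 0xF0 = 11110000, payload 000 (3 bits).
Byte 2: 0x9F = 10011111 (10xxxxxx ✓), payload 011111.
Byte 3: 0x98 = 10011000 (10xxxxxx ✓), payload 011000.
Byte 4: 0x83 = 10000011 (10xxxxxx ✓), payload 000011.
Concatenate: 000011111011000000011 = 0x1F603 (21 bits → U+1F603).

U+1F603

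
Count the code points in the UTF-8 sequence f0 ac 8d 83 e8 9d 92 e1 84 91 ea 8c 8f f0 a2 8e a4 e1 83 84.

Byte at offset 0: 0xF0 = 11110000 → 4-byte char (#1). Advance 4.
Byte at offset 4: 0xE8 = 11101000 → 3-byte char (#2). Advance 3.
Byte at offset 7: 0xE1 = 11100001 → 3-byte char (#3). Advance 3.
Byte at offset 10: 0xEA = 11101010 → 3-byte char (#4). Advance 3.
Byte at offset 13: 0xF0 = 11110000 → 4-byte char (#5). Advance 4.
Byte at offset 17: 0xE1 = 11100001 → 3-byte char (#6). Advance 3.
Reached end at offset 20 after 6 code points.

6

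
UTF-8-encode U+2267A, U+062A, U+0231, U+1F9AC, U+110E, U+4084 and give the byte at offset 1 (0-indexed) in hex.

U+2267A → 4-byte form F0 A2 99 BA at offsets 0–3.
Offset 1 falls in char 1's range; it's byte 2 of F0 A2 99 BA = 0xA2.

0xA2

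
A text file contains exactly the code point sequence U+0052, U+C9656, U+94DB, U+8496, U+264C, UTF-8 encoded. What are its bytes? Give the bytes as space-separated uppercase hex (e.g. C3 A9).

U+0052: 1-byte form → 52.
U+C9656: 4-byte form → F3 89 99 96.
U+94DB: 3-byte form → E9 93 9B.
U+8496: 3-byte form → E8 92 96.
U+264C: 3-byte form → E2 99 8C.
Concatenated (14 bytes): 52 F3 89 99 96 E9 93 9B E8 92 96 E2 99 8C.

52 F3 89 99 96 E9 93 9B E8 92 96 E2 99 8C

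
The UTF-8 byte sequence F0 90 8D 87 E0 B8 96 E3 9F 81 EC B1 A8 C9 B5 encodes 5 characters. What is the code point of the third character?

U+37C1

Offset 0: leading byte 0xF0 = 11110000 → 4-byte char #1 = F0 90 8D 87.
Offset 4: leading byte 0xE0 = 11100000 → 3-byte char #2 = E0 B8 96.
Offset 7: leading byte 0xE3 = 11100011 → 3-byte char #3 = E3 9F 81.
Leading byte 0xE3 = 11100011 matches 1110xxxx → 3-byte sequence.
Byte 1: 0xE3 = 11100011, payload 0011 (4 bits).
Byte 2: 0x9F = 10011111 (10xxxxxx ✓), payload 011111.
Byte 3: 0x81 = 10000001 (10xxxxxx ✓), payload 000001.
Concatenate: 0011011111000001 = 0x37C1 (16 bits → U+37C1).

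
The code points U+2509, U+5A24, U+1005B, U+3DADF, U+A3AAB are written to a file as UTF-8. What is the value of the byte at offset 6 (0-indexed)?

U+2509 → 3-byte form E2 94 89 at offsets 0–2.
U+5A24 → 3-byte form E5 A8 A4 at offsets 3–5.
U+1005B → 4-byte form F0 90 81 9B at offsets 6–9.
Offset 6 falls in char 3's range; it's byte 1 of F0 90 81 9B = 0xF0.

0xF0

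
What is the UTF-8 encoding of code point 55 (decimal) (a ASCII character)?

37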